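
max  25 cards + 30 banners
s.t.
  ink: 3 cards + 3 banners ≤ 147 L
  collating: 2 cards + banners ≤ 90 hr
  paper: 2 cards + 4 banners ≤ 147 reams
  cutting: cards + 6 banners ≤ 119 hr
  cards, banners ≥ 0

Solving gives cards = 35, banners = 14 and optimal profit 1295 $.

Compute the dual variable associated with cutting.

1

Check each constraint at x*: ink 147/147 (tight); collating 84/90 (slack 6); paper 126/147 (slack 21); cutting 119/119 (tight).
Slack constraints have shadow price 0 (complementary slackness).
From A_Bᵀ y = c: 3·y_ink + 1·y_cutting = 25; 3·y_ink + 6·y_cutting = 30.
This yields shadow prices y_ink = 8, y_cutting = 1.
Shadow price of cutting = 1.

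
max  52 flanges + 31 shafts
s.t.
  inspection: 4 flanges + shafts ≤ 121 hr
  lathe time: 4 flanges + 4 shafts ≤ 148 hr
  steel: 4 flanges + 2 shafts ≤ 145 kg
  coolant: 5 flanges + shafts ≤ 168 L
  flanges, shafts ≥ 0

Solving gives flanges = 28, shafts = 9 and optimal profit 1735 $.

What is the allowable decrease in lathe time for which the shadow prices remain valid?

Binding constraints: inspection, lathe time. The basis is B = [[4,1],[4,4]] with det 12.
Per unit decrease in lathe time, x* moves by d = (0.0833, -0.3333).
The basis stays optimal until shafts reaches 0; allowable decrease = 27 hr.

27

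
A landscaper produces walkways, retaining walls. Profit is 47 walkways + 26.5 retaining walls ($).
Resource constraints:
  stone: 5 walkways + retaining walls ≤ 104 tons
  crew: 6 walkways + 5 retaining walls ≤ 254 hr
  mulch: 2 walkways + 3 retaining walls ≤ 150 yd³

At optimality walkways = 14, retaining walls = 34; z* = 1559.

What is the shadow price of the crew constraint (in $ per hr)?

At the optimum: stone uses 104 of 104 (binding); crew uses 254 of 254 (binding); mulch uses 130 of 150 (slack = 20).
Slack constraints have shadow price 0 (complementary slackness).
From A_Bᵀ y = c: 5·y_stone + 6·y_crew = 47; 1·y_stone + 5·y_crew = 26.5.
Solving: y_stone = 4, y_crew = 4.5.
Shadow price of crew = 4.5.

4.5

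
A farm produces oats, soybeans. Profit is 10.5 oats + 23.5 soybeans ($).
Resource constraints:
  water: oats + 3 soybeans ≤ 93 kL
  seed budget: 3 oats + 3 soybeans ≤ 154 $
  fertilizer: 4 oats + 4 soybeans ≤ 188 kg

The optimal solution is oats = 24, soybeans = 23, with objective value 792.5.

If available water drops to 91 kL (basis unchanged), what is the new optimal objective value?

At the optimum: water uses 93 of 93 (binding); seed budget uses 141 of 154 (slack = 13); fertilizer uses 188 of 188 (binding).
Slack constraints have shadow price 0 (complementary slackness).
From A_Bᵀ y = c: 1·y_water + 4·y_fertilizer = 10.5; 3·y_water + 4·y_fertilizer = 23.5.
→ y_water = 6.5 and y_fertilizer = 1.
Δz = y_water·Δb = 6.5 × (-2) = -13, so new z* = 792.5 − 13 = 779.5.

779.5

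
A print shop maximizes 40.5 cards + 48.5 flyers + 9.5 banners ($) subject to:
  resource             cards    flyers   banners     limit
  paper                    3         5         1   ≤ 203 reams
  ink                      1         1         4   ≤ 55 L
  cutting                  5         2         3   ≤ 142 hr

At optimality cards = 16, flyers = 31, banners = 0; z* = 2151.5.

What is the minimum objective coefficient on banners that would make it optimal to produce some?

At the optimum: paper uses 203 of 203 (binding); ink uses 47 of 55 (slack = 8); cutting uses 142 of 142 (binding).
By complementary slackness, y = 0 for the non-binding constraint.
Dual feasibility on the basic columns requires 3·y_paper + 5·y_cutting = 40.5, 5·y_paper + 2·y_cutting = 48.5.
→ y_paper = 8.5 and y_cutting = 3.
banners enters the basis when its profit ≥ yᵀa₃ = 8.5·1 + 3·3 = 17.5.

17.5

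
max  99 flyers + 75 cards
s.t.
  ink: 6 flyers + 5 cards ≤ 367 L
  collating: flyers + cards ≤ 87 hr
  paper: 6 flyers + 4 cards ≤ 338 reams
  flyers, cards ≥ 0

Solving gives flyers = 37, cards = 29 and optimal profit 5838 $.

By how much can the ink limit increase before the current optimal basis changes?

55.5

Binding constraints: ink, paper. The basis is B = [[6,5],[6,4]] with det -6.
Per unit increase in ink, x* moves by d = (-0.6667, 1).
The basis stays optimal until flyers reaches 0; allowable increase = 55.5 L.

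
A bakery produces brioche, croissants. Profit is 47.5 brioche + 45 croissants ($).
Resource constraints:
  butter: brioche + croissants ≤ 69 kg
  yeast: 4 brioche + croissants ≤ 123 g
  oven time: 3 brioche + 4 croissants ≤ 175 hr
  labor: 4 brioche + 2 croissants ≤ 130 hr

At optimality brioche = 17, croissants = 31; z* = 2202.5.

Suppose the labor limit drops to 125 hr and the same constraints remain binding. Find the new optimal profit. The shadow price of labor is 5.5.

Δb = -5, so new z* = 2202.5 + (5.5)·(-5) = 2202.5 − 27.5 = 2175.

2175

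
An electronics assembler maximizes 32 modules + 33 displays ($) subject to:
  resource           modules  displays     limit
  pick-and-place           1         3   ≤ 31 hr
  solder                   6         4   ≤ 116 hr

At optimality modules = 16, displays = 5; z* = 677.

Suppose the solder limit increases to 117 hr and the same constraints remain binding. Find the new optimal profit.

Both pick-and-place and solder are binding at x*.
Dual feasibility on the basic columns requires 1·y_pick-and-place + 6·y_solder = 32, 3·y_pick-and-place + 4·y_solder = 33.
Solving: y_pick-and-place = 5, y_solder = 4.5.
Δz = y_solder·Δb = 4.5 × (1) = 4.5, so new z* = 677 + 4.5 = 681.5.

681.5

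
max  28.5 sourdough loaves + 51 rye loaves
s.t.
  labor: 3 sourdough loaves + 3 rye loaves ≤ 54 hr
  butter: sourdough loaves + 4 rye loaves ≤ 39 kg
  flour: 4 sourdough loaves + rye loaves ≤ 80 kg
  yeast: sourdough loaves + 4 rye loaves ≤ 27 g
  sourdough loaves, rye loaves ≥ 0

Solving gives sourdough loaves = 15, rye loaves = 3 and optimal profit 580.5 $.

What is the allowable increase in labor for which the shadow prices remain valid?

Binding constraints: labor, yeast. The basis is B = [[3,3],[1,4]] with det 9.
Per unit increase in labor, x* moves by d = (0.4444, -0.1111).
The basis stays optimal until flour becomes binding; allowable increase = 10.2 hr.

10.2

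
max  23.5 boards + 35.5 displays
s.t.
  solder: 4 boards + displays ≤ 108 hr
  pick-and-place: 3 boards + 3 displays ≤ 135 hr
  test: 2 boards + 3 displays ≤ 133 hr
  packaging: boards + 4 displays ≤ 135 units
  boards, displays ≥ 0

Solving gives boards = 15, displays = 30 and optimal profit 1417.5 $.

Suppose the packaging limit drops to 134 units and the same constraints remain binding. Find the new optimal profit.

At the optimum: solder uses 90 of 108 (slack = 18); pick-and-place uses 135 of 135 (binding); test uses 120 of 133 (slack = 13); packaging uses 135 of 135 (binding).
By complementary slackness, y = 0 for the non-binding constraints.
From A_Bᵀ y = c: 3·y_pick-and-place + 1·y_packaging = 23.5; 3·y_pick-and-place + 4·y_packaging = 35.5.
Solving: y_pick-and-place = 6.5, y_packaging = 4.
Δz = y_packaging·Δb = 4 × (-1) = -4, so new z* = 1417.5 − 4 = 1413.5.

1413.5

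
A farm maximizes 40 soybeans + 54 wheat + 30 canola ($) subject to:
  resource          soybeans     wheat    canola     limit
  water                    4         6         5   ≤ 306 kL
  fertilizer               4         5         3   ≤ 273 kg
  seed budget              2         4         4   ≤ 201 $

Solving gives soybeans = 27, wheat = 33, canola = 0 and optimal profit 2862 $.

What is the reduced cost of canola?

Check each constraint at x*: water 306/306 (tight); fertilizer 273/273 (tight); seed budget 186/201 (slack 15).
Since seed budget is not tight, its dual is 0.
Dual feasibility on the basic columns requires 4·y_water + 4·y_fertilizer = 40, 6·y_water + 5·y_fertilizer = 54.
Solving: y_water = 4, y_fertilizer = 6.
Reduced cost of canola: c₃ − yᵀa₃ = 30 − (4·5 + 6·3) = 30 − 38 = -8.

-8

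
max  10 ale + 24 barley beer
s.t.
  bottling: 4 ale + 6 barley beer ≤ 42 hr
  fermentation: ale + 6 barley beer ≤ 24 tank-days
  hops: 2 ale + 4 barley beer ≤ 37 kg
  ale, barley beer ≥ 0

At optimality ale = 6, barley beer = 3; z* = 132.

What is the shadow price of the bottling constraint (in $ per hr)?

2

Check each constraint at x*: bottling 42/42 (tight); fermentation 24/24 (tight); hops 24/37 (slack 13).
Slack constraints have shadow price 0 (complementary slackness).
Dual feasibility on the basic columns requires 4·y_bottling + 1·y_fermentation = 10, 6·y_bottling + 6·y_fermentation = 24.
This yields shadow prices y_bottling = 2, y_fermentation = 2.
Shadow price of bottling = 2.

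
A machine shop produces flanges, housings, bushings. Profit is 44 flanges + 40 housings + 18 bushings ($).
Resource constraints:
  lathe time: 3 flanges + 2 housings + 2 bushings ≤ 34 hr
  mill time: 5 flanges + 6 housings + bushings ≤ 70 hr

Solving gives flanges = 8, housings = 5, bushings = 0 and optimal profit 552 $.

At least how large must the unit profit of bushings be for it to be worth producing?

20

At the optimum: lathe time uses 34 of 34 (binding); mill time uses 70 of 70 (binding).
Dual feasibility on the basic columns requires 3·y_lathe time + 5·y_mill time = 44, 2·y_lathe time + 6·y_mill time = 40.
Solving: y_lathe time = 8, y_mill time = 4.
bushings enters the basis when its profit ≥ yᵀa₃ = 8·2 + 4·1 = 20.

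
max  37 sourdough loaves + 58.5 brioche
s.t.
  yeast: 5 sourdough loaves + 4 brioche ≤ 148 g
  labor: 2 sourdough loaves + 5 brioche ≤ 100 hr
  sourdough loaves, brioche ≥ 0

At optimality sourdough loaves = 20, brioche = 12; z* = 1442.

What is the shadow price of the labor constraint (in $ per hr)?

At the optimum: yeast uses 148 of 148 (binding); labor uses 100 of 100 (binding).
The binding rows give the dual system: 5·y_yeast + 2·y_labor = 37 and 4·y_yeast + 5·y_labor = 58.5.
This yields shadow prices y_yeast = 4, y_labor = 8.5.
Shadow price of labor = 8.5.

8.5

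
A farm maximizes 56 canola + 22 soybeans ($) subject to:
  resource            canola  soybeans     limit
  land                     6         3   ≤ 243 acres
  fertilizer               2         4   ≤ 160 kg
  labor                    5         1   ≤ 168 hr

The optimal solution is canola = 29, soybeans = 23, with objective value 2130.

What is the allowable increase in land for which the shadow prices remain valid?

5

Binding constraints: land, labor. The basis is B = [[6,3],[5,1]] with det -9.
Per unit increase in land, x* moves by d = (-0.1111, 0.5556).
The basis stays optimal until fertilizer becomes binding; allowable increase = 5 acres.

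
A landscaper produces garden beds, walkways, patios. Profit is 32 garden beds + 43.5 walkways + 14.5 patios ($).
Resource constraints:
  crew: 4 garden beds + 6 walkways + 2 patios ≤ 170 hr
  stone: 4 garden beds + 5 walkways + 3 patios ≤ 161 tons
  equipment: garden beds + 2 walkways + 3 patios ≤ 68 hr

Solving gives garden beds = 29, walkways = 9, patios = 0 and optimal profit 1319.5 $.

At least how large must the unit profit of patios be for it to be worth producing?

20.5

Binding: crew and stone. Non-binding: equipment (21 unused).
Since equipment is not tight, its dual is 0.
The binding rows give the dual system: 4·y_crew + 4·y_stone = 32 and 6·y_crew + 5·y_stone = 43.5.
Solving: y_crew = 3.5, y_stone = 4.5.
patios enters the basis when its profit ≥ yᵀa₃ = 3.5·2 + 4.5·3 = 20.5.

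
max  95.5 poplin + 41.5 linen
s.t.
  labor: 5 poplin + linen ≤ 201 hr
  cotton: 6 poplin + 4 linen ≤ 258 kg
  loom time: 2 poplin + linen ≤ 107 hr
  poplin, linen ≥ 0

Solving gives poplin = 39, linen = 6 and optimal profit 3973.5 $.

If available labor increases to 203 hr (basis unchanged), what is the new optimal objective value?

Check each constraint at x*: labor 201/201 (tight); cotton 258/258 (tight); loom time 84/107 (slack 23).
Since loom time is not tight, its dual is 0.
Dual feasibility on the basic columns requires 5·y_labor + 6·y_cotton = 95.5, 1·y_labor + 4·y_cotton = 41.5.
→ y_labor = 9.5 and y_cotton = 8.
Δz = y_labor·Δb = 9.5 × (2) = 19, so new z* = 3973.5 + 19 = 3992.5.

3992.5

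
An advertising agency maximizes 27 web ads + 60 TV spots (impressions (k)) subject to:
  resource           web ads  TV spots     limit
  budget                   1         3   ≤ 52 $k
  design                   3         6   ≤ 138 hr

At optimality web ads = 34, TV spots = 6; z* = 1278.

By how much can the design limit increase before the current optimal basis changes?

Binding constraints: budget, design. The basis is B = [[1,3],[3,6]] with det -3.
Per unit increase in design, x* moves by d = (1, -0.3333).
The basis stays optimal until TV spots reaches 0; allowable increase = 18 hr.

18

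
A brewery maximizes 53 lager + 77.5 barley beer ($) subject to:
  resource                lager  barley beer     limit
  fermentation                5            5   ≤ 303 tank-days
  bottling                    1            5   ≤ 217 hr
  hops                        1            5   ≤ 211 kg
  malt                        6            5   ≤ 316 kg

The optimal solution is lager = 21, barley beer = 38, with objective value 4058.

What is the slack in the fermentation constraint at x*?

8

fermentation used = 5·21 + 5·38 = 295; slack = 303 − 295 = 8.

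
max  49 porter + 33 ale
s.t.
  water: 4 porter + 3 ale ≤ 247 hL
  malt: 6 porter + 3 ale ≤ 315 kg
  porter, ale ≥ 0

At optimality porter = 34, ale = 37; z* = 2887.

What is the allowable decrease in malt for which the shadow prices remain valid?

Binding constraints: water, malt. The basis is B = [[4,3],[6,3]] with det -6.
Per unit decrease in malt, x* moves by d = (-0.5, 0.6667).
The basis stays optimal until porter reaches 0; allowable decrease = 68 kg.

68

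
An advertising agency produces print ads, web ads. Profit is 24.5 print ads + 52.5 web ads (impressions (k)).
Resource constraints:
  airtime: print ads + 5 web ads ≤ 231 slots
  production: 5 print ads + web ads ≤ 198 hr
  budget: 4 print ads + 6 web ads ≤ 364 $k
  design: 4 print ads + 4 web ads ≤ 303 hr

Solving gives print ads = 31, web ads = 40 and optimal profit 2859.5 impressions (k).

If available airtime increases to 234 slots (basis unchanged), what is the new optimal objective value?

2873

Binding: airtime and budget. Non-binding: production (3 unused), design (19 unused).
Slack constraints have shadow price 0 (complementary slackness).
From A_Bᵀ y = c: 1·y_airtime + 4·y_budget = 24.5; 5·y_airtime + 6·y_budget = 52.5.
→ y_airtime = 4.5 and y_budget = 5.
Δz = y_airtime·Δb = 4.5 × (3) = 13.5, so new z* = 2859.5 + 13.5 = 2873.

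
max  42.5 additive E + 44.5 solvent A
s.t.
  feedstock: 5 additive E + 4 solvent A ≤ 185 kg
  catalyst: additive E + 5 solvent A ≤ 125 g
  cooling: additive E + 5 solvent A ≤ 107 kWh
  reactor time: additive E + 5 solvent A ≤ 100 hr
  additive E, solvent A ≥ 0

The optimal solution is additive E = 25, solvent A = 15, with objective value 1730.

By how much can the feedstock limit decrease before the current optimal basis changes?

Binding constraints: feedstock, reactor time. The basis is B = [[5,4],[1,5]] with det 21.
Per unit decrease in feedstock, x* moves by d = (-0.2381, 0.0476).
The basis stays optimal until additive E reaches 0; allowable decrease = 105 kg.

105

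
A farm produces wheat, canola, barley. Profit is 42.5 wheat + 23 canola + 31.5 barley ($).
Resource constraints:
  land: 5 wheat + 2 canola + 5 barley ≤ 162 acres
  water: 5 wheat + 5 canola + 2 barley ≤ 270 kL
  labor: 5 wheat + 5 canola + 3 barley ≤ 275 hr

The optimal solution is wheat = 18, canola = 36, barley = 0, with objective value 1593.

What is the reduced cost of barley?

-5

Binding: land and water. Non-binding: labor (5 unused).
By complementary slackness, y = 0 for the non-binding constraint.
From A_Bᵀ y = c: 5·y_land + 5·y_water = 42.5; 2·y_land + 5·y_water = 23.
This yields shadow prices y_land = 6.5, y_water = 2.
Reduced cost of barley: c₃ − yᵀa₃ = 31.5 − (6.5·5 + 2·2) = 31.5 − 36.5 = -5.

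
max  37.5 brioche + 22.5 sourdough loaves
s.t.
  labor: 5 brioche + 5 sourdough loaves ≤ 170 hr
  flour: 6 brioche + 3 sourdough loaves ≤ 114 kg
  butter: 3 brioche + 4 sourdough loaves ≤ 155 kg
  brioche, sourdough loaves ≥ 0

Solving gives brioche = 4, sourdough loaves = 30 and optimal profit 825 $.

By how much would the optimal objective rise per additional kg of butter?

Check each constraint at x*: labor 170/170 (tight); flour 114/114 (tight); butter 132/155 (slack 23).
Since butter is not tight, its dual is 0.
From A_Bᵀ y = c: 5·y_labor + 6·y_flour = 37.5; 5·y_labor + 3·y_flour = 22.5.
Solving: y_labor = 1.5, y_flour = 5.
Shadow price of butter = 0.

0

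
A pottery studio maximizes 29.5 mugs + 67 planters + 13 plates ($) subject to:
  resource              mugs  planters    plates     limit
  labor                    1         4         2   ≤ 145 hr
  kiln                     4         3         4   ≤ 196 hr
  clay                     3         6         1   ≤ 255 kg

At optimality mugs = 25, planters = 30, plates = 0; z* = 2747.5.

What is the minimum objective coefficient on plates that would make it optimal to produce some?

16.5

Check each constraint at x*: labor 145/145 (tight); kiln 190/196 (slack 6); clay 255/255 (tight).
Slack constraints have shadow price 0 (complementary slackness).
From A_Bᵀ y = c: 1·y_labor + 3·y_clay = 29.5; 4·y_labor + 6·y_clay = 67.
This yields shadow prices y_labor = 4, y_clay = 8.5.
plates enters the basis when its profit ≥ yᵀa₃ = 4·2 + 8.5·1 = 16.5.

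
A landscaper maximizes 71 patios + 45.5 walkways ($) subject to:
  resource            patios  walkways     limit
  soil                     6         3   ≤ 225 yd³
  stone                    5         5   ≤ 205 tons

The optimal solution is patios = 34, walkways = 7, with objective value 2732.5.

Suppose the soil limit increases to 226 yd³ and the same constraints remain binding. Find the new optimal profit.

Check each constraint at x*: soil 225/225 (tight); stone 205/205 (tight).
Dual feasibility on the basic columns requires 6·y_soil + 5·y_stone = 71, 3·y_soil + 5·y_stone = 45.5.
Solving: y_soil = 8.5, y_stone = 4.
Δz = y_soil·Δb = 8.5 × (1) = 8.5, so new z* = 2732.5 + 8.5 = 2741.

2741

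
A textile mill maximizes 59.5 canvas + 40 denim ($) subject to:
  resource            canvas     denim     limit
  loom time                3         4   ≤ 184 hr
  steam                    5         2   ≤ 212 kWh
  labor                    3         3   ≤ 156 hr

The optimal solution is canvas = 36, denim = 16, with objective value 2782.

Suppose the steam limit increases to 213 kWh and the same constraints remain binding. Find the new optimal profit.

Binding: steam and labor. Non-binding: loom time (12 unused).
By complementary slackness, y = 0 for the non-binding constraint.
The binding rows give the dual system: 5·y_steam + 3·y_labor = 59.5 and 2·y_steam + 3·y_labor = 40.
Solving: y_steam = 6.5, y_labor = 9.
Δz = y_steam·Δb = 6.5 × (1) = 6.5, so new z* = 2782 + 6.5 = 2788.5.

2788.5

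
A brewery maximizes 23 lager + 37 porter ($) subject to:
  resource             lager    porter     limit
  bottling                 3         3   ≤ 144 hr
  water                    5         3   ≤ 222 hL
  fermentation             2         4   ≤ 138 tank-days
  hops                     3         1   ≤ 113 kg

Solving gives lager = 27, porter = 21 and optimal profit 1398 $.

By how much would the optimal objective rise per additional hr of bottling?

At the optimum: bottling uses 144 of 144 (binding); water uses 198 of 222 (slack = 24); fermentation uses 138 of 138 (binding); hops uses 102 of 113 (slack = 11).
Slack constraints have shadow price 0 (complementary slackness).
The binding rows give the dual system: 3·y_bottling + 2·y_fermentation = 23 and 3·y_bottling + 4·y_fermentation = 37.
Solving: y_bottling = 3, y_fermentation = 7.
Shadow price of bottling = 3.

3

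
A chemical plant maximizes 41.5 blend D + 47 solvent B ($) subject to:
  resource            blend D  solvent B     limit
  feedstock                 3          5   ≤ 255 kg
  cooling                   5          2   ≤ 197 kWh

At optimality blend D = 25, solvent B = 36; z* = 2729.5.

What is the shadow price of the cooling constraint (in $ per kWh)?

At the optimum: feedstock uses 255 of 255 (binding); cooling uses 197 of 197 (binding).
From A_Bᵀ y = c: 3·y_feedstock + 5·y_cooling = 41.5; 5·y_feedstock + 2·y_cooling = 47.
Solving: y_feedstock = 8, y_cooling = 3.5.
Shadow price of cooling = 3.5.

3.5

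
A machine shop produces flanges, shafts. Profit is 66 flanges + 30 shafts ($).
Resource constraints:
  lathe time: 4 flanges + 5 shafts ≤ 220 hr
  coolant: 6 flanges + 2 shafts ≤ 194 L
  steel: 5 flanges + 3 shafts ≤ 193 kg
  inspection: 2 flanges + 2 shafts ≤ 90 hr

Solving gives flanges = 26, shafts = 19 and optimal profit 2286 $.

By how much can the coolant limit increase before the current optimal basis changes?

Binding constraints: coolant, inspection. The basis is B = [[6,2],[2,2]] with det 8.
Per unit increase in coolant, x* moves by d = (0.25, -0.25).
The basis stays optimal until steel becomes binding; allowable increase = 12 L.

12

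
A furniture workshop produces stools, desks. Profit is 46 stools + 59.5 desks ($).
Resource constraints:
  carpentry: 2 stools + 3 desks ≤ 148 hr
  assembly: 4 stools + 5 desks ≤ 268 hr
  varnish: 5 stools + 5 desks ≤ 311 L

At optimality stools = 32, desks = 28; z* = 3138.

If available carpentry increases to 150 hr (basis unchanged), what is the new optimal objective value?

Check each constraint at x*: carpentry 148/148 (tight); assembly 268/268 (tight); varnish 300/311 (slack 11).
Since varnish is not tight, its dual is 0.
From A_Bᵀ y = c: 2·y_carpentry + 4·y_assembly = 46; 3·y_carpentry + 5·y_assembly = 59.5.
→ y_carpentry = 4 and y_assembly = 9.5.
Δz = y_carpentry·Δb = 4 × (2) = 8, so new z* = 3138 + 8 = 3146.

3146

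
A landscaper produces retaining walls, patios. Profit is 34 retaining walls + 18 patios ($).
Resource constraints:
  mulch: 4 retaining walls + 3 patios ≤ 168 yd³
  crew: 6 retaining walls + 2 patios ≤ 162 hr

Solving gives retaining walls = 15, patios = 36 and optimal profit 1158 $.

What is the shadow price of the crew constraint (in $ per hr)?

3

Check each constraint at x*: mulch 168/168 (tight); crew 162/162 (tight).
The binding rows give the dual system: 4·y_mulch + 6·y_crew = 34 and 3·y_mulch + 2·y_crew = 18.
→ y_mulch = 4 and y_crew = 3.
Shadow price of crew = 3.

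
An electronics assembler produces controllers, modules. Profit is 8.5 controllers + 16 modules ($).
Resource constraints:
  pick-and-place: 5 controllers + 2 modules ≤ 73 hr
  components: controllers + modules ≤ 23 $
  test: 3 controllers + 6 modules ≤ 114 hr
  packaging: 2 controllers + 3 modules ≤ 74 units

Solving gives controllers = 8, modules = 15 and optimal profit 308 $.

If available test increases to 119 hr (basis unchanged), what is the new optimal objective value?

320.5

Check each constraint at x*: pick-and-place 70/73 (slack 3); components 23/23 (tight); test 114/114 (tight); packaging 61/74 (slack 13).
Since pick-and-place, packaging are not tight, their duals are 0.
From A_Bᵀ y = c: 1·y_components + 3·y_test = 8.5; 1·y_components + 6·y_test = 16.
→ y_components = 1 and y_test = 2.5.
Δz = y_test·Δb = 2.5 × (5) = 12.5, so new z* = 308 + 12.5 = 320.5.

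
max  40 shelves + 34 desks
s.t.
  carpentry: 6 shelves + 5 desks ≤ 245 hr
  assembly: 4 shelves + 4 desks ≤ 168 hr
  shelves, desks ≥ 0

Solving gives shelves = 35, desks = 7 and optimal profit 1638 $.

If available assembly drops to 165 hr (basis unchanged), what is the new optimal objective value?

1635

Check each constraint at x*: carpentry 245/245 (tight); assembly 168/168 (tight).
Dual feasibility on the basic columns requires 6·y_carpentry + 4·y_assembly = 40, 5·y_carpentry + 4·y_assembly = 34.
This yields shadow prices y_carpentry = 6, y_assembly = 1.
Δz = y_assembly·Δb = 1 × (-3) = -3, so new z* = 1638 − 3 = 1635.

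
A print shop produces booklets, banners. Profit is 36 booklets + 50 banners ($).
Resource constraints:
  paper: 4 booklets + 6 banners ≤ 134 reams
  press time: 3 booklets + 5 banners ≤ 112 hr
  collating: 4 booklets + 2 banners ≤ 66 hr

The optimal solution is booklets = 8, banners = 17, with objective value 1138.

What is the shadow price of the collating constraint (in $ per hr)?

1

Check each constraint at x*: paper 134/134 (tight); press time 109/112 (slack 3); collating 66/66 (tight).
Slack constraints have shadow price 0 (complementary slackness).
Dual feasibility on the basic columns requires 4·y_paper + 4·y_collating = 36, 6·y_paper + 2·y_collating = 50.
→ y_paper = 8 and y_collating = 1.
Shadow price of collating = 1.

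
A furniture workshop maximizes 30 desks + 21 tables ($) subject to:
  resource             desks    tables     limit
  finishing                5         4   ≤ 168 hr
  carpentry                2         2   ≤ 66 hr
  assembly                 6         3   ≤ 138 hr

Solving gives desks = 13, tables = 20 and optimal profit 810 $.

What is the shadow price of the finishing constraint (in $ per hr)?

Check each constraint at x*: finishing 145/168 (slack 23); carpentry 66/66 (tight); assembly 138/138 (tight).
Slack constraints have shadow price 0 (complementary slackness).
Dual feasibility on the basic columns requires 2·y_carpentry + 6·y_assembly = 30, 2·y_carpentry + 3·y_assembly = 21.
Solving: y_carpentry = 6, y_assembly = 3.
Shadow price of finishing = 0.

0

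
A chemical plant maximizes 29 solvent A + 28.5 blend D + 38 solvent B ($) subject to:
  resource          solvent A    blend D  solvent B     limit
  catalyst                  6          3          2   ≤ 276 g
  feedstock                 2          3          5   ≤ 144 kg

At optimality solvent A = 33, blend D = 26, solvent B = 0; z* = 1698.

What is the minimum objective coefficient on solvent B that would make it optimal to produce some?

At the optimum: catalyst uses 276 of 276 (binding); feedstock uses 144 of 144 (binding).
The binding rows give the dual system: 6·y_catalyst + 2·y_feedstock = 29 and 3·y_catalyst + 3·y_feedstock = 28.5.
This yields shadow prices y_catalyst = 2.5, y_feedstock = 7.
solvent B enters the basis when its profit ≥ yᵀa₃ = 2.5·2 + 7·5 = 40.

40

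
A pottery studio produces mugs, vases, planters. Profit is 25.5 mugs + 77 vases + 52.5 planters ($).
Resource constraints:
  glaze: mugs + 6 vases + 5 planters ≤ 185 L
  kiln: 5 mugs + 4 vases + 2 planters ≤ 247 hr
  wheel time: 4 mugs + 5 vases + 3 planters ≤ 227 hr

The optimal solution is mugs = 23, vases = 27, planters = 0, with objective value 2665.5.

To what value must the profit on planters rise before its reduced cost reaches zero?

At the optimum: glaze uses 185 of 185 (binding); kiln uses 223 of 247 (slack = 24); wheel time uses 227 of 227 (binding).
Slack constraints have shadow price 0 (complementary slackness).
Dual feasibility on the basic columns requires 1·y_glaze + 4·y_wheel time = 25.5, 6·y_glaze + 5·y_wheel time = 77.
This yields shadow prices y_glaze = 9.5, y_wheel time = 4.
planters enters the basis when its profit ≥ yᵀa₃ = 9.5·5 + 4·3 = 59.5.

59.5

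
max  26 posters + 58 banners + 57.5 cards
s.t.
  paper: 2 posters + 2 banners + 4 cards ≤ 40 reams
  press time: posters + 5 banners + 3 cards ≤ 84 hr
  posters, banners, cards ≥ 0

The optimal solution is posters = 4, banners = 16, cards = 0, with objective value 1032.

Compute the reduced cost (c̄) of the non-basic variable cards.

Both paper and press time are binding at x*.
The binding rows give the dual system: 2·y_paper + 1·y_press time = 26 and 2·y_paper + 5·y_press time = 58.
Solving: y_paper = 9, y_press time = 8.
Reduced cost of cards: c₃ − yᵀa₃ = 57.5 − (9·4 + 8·3) = 57.5 − 60 = -2.5.

-2.5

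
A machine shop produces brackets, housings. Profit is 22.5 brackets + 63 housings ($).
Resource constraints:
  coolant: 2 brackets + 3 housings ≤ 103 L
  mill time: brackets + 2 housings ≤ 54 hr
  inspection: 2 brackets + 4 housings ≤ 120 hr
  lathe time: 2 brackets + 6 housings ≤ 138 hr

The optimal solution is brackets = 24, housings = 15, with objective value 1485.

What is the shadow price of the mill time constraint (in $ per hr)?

4.5

At the optimum: coolant uses 93 of 103 (slack = 10); mill time uses 54 of 54 (binding); inspection uses 108 of 120 (slack = 12); lathe time uses 138 of 138 (binding).
Slack constraints have shadow price 0 (complementary slackness).
Dual feasibility on the basic columns requires 1·y_mill time + 2·y_lathe time = 22.5, 2·y_mill time + 6·y_lathe time = 63.
Solving: y_mill time = 4.5, y_lathe time = 9.
Shadow price of mill time = 4.5.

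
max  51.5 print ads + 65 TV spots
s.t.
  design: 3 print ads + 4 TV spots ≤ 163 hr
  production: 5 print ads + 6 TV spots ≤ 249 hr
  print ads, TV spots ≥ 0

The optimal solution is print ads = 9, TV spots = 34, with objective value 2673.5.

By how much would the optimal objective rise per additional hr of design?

8

Both design and production are binding at x*.
From A_Bᵀ y = c: 3·y_design + 5·y_production = 51.5; 4·y_design + 6·y_production = 65.
This yields shadow prices y_design = 8, y_production = 5.5.
Shadow price of design = 8.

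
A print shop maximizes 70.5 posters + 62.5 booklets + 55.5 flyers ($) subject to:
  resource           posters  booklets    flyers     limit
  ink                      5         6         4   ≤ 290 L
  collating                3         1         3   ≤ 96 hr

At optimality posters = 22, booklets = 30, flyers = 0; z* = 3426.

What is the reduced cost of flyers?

Check each constraint at x*: ink 290/290 (tight); collating 96/96 (tight).
From A_Bᵀ y = c: 5·y_ink + 3·y_collating = 70.5; 6·y_ink + 1·y_collating = 62.5.
Solving: y_ink = 9, y_collating = 8.5.
Reduced cost of flyers: c₃ − yᵀa₃ = 55.5 − (9·4 + 8.5·3) = 55.5 − 61.5 = -6.

-6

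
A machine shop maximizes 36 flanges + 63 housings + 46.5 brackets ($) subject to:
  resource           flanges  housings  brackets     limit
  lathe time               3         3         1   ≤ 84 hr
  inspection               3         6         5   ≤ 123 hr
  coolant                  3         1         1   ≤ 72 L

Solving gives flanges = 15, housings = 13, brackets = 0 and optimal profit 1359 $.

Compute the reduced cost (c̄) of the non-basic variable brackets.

-1.5

Check each constraint at x*: lathe time 84/84 (tight); inspection 123/123 (tight); coolant 58/72 (slack 14).
Since coolant is not tight, its dual is 0.
From A_Bᵀ y = c: 3·y_lathe time + 3·y_inspection = 36; 3·y_lathe time + 6·y_inspection = 63.
This yields shadow prices y_lathe time = 3, y_inspection = 9.
Reduced cost of brackets: c₃ − yᵀa₃ = 46.5 − (3·1 + 9·5) = 46.5 − 48 = -1.5.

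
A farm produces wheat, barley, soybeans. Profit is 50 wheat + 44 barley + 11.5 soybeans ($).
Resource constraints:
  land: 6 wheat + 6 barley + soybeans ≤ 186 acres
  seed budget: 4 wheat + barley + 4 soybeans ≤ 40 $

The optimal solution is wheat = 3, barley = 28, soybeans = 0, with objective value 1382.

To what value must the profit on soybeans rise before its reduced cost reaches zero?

Both land and seed budget are binding at x*.
The binding rows give the dual system: 6·y_land + 4·y_seed budget = 50 and 6·y_land + 1·y_seed budget = 44.
Solving: y_land = 7, y_seed budget = 2.
soybeans enters the basis when its profit ≥ yᵀa₃ = 7·1 + 2·4 = 15.

15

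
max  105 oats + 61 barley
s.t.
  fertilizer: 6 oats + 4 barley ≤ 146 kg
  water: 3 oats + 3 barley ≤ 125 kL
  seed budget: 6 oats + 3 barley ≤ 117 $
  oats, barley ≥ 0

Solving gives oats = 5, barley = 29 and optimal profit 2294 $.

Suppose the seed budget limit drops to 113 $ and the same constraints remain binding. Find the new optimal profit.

2258

Binding: fertilizer and seed budget. Non-binding: water (23 unused).
Since water is not tight, its dual is 0.
From A_Bᵀ y = c: 6·y_fertilizer + 6·y_seed budget = 105; 4·y_fertilizer + 3·y_seed budget = 61.
Solving: y_fertilizer = 8.5, y_seed budget = 9.
Δz = y_seed budget·Δb = 9 × (-4) = -36, so new z* = 2294 − 36 = 2258.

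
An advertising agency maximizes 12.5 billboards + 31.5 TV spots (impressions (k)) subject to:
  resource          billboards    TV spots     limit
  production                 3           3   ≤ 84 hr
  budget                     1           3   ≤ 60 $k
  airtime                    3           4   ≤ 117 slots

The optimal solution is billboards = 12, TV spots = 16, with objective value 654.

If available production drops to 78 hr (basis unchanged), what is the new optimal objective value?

648

At the optimum: production uses 84 of 84 (binding); budget uses 60 of 60 (binding); airtime uses 100 of 117 (slack = 17).
Slack constraints have shadow price 0 (complementary slackness).
The binding rows give the dual system: 3·y_production + 1·y_budget = 12.5 and 3·y_production + 3·y_budget = 31.5.
This yields shadow prices y_production = 1, y_budget = 9.5.
Δz = y_production·Δb = 1 × (-6) = -6, so new z* = 654 − 6 = 648.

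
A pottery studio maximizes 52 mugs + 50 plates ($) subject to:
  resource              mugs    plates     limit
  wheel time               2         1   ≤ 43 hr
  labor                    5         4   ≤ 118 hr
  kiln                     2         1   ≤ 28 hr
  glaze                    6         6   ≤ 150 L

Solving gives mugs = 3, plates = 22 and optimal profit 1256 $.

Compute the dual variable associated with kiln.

At the optimum: wheel time uses 28 of 43 (slack = 15); labor uses 103 of 118 (slack = 15); kiln uses 28 of 28 (binding); glaze uses 150 of 150 (binding).
Since wheel time, labor are not tight, their duals are 0.
From A_Bᵀ y = c: 2·y_kiln + 6·y_glaze = 52; 1·y_kiln + 6·y_glaze = 50.
→ y_kiln = 2 and y_glaze = 8.
Shadow price of kiln = 2.

2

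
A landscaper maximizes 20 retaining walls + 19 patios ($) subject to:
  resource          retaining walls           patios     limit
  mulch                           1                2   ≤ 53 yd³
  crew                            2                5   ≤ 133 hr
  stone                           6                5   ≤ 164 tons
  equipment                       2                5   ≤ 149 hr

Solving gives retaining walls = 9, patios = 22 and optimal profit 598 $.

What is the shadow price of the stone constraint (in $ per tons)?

Check each constraint at x*: mulch 53/53 (tight); crew 128/133 (slack 5); stone 164/164 (tight); equipment 128/149 (slack 21).
By complementary slackness, y = 0 for the non-binding constraints.
The binding rows give the dual system: 1·y_mulch + 6·y_stone = 20 and 2·y_mulch + 5·y_stone = 19.
Solving: y_mulch = 2, y_stone = 3.
Shadow price of stone = 3.

3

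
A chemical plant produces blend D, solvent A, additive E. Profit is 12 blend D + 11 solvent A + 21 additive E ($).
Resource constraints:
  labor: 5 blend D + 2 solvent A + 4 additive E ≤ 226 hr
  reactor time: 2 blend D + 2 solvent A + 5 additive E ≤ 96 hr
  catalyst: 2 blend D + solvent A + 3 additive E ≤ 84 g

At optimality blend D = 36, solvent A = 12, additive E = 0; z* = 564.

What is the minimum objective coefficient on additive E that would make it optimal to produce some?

At the optimum: labor uses 204 of 226 (slack = 22); reactor time uses 96 of 96 (binding); catalyst uses 84 of 84 (binding).
Slack constraints have shadow price 0 (complementary slackness).
Dual feasibility on the basic columns requires 2·y_reactor time + 2·y_catalyst = 12, 2·y_reactor time + 1·y_catalyst = 11.
→ y_reactor time = 5 and y_catalyst = 1.
additive E enters the basis when its profit ≥ yᵀa₃ = 5·5 + 1·3 = 28.

28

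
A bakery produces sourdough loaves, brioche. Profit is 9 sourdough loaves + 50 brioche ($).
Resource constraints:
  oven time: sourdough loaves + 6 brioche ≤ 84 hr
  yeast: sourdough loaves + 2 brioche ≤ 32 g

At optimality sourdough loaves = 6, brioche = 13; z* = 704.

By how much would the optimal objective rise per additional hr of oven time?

8

At the optimum: oven time uses 84 of 84 (binding); yeast uses 32 of 32 (binding).
From A_Bᵀ y = c: 1·y_oven time + 1·y_yeast = 9; 6·y_oven time + 2·y_yeast = 50.
Solving: y_oven time = 8, y_yeast = 1.
Shadow price of oven time = 8.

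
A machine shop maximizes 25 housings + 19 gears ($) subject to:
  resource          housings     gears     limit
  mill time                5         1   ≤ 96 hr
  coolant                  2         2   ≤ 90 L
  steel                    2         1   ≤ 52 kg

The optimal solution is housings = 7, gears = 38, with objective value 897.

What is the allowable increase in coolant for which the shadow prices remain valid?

14

Binding constraints: coolant, steel. The basis is B = [[2,2],[2,1]] with det -2.
Per unit increase in coolant, x* moves by d = (-0.5, 1).
The basis stays optimal until housings reaches 0; allowable increase = 14 L.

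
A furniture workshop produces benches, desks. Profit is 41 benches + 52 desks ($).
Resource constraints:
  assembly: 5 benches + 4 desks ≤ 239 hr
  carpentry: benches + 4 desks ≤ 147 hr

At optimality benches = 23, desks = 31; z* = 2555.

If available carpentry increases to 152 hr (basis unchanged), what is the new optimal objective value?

2585

Check each constraint at x*: assembly 239/239 (tight); carpentry 147/147 (tight).
Dual feasibility on the basic columns requires 5·y_assembly + 1·y_carpentry = 41, 4·y_assembly + 4·y_carpentry = 52.
This yields shadow prices y_assembly = 7, y_carpentry = 6.
Δz = y_carpentry·Δb = 6 × (5) = 30, so new z* = 2555 + 30 = 2585.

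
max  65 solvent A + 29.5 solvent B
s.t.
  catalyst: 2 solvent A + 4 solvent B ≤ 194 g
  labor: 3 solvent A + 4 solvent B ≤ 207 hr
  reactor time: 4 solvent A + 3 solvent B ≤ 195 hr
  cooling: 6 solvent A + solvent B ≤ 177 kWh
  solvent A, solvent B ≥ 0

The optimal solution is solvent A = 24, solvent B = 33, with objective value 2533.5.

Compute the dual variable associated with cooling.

Binding: reactor time and cooling. Non-binding: catalyst (14 unused), labor (3 unused).
By complementary slackness, y = 0 for the non-binding constraints.
The binding rows give the dual system: 4·y_reactor time + 6·y_cooling = 65 and 3·y_reactor time + 1·y_cooling = 29.5.
This yields shadow prices y_reactor time = 8, y_cooling = 5.5.
Shadow price of cooling = 5.5.

5.5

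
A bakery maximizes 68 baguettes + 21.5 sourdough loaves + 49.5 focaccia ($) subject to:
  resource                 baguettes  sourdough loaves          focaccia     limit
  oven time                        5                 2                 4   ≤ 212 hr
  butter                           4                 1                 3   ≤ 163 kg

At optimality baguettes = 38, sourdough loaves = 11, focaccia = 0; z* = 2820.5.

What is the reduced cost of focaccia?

At the optimum: oven time uses 212 of 212 (binding); butter uses 163 of 163 (binding).
From A_Bᵀ y = c: 5·y_oven time + 4·y_butter = 68; 2·y_oven time + 1·y_butter = 21.5.
Solving: y_oven time = 6, y_butter = 9.5.
Reduced cost of focaccia: c₃ − yᵀa₃ = 49.5 − (6·4 + 9.5·3) = 49.5 − 52.5 = -3.

-3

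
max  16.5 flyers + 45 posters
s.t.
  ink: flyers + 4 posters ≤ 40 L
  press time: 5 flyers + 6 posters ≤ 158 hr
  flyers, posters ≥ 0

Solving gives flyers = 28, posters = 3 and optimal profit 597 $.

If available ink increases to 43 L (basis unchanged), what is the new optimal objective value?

Check each constraint at x*: ink 40/40 (tight); press time 158/158 (tight).
Dual feasibility on the basic columns requires 1·y_ink + 5·y_press time = 16.5, 4·y_ink + 6·y_press time = 45.
Solving: y_ink = 9, y_press time = 1.5.
Δz = y_ink·Δb = 9 × (3) = 27, so new z* = 597 + 27 = 624.

624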